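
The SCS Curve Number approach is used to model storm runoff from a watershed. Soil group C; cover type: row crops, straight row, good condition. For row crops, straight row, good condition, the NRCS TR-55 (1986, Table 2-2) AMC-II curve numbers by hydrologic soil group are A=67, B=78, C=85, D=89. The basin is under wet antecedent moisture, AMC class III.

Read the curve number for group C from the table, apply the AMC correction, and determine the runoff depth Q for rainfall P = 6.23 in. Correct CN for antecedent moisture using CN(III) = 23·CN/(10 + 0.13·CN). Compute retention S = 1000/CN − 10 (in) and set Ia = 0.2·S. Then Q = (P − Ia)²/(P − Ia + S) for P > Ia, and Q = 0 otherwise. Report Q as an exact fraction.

NRCS table: row crops, straight row, good condition, soil group C → CN(II) = 85
CN(III) from CN(II)=85: (23·85)/(10 + 0.13·85) = 39100/421 ≈ 92.874
Retention S: 1000/CN − 10 with CN=92.874 → S = 300/391 ≈ 0.767 in
Ia = 0.2·(300/391) = 60/391 in ≈ 0.153 in
Excess rainfall: 6.230 − 0.153 = 6.077 in; P > Ia so Q > 0
Q: (237593/39100)² ÷ (267593/39100) = 56450433649/10462886300 in (≈ 5.395 in)

Q = 56450433649/10462886300 in ≈ 5.395 in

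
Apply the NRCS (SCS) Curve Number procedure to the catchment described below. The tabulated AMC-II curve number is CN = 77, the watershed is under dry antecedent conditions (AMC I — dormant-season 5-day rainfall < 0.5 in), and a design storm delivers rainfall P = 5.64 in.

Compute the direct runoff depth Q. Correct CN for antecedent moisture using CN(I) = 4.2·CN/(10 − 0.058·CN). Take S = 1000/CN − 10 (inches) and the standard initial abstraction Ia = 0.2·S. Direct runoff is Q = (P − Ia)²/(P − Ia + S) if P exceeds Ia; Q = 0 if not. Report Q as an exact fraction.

CN(I) from CN(II)=77: (4.2·77)/(10 − 0.058·77) = 161700/2767 ≈ 58.439
S = 1000/(161700/2767) − 10 = 11500/1617 in ≈ 7.112 in
Ia = 0.2S: 0.2·7.112 = 1.422 in (exactly 2300/1617)
Excess rainfall: 5.640 − 1.422 = 4.218 in; P > Ia so Q > 0
Q: (170497/40425)² ÷ (457997/40425) = 29069227009/18514528725 in (≈ 1.570 in)

Q = 29069227009/18514528725 in ≈ 1.570 in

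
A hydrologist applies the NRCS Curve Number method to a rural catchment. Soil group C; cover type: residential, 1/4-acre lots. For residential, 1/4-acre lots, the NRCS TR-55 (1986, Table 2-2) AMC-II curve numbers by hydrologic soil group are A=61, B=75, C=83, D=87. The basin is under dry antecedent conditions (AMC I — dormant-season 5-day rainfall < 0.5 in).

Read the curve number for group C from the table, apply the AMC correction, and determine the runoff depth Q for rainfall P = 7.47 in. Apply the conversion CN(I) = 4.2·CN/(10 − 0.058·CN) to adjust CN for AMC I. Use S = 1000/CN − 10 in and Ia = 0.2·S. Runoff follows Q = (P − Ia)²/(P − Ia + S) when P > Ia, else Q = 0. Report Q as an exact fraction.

NRCS table: residential, 1/4-acre lots, soil group C → CN(II) = 83
Dry (AMC I): CN(I) = 4.2·83/(10 − 0.058·83) = (1743/5)/(2593/500) = 174300/2593 ≈ 67.219
S = 1000/(174300/2593) − 10 = 8500/1743 in ≈ 4.877 in
Ia = 0.2S: 0.2·4.877 = 0.975 in (exactly 1700/1743)
P − Ia = 7.470 − 0.975 = 1132021/174300 ≈ 6.495 in (> 0, runoff occurs)
Q: (1132021/174300)² ÷ (1982021/174300) = 1281471544441/345466260300 in (≈ 3.709 in)

Q = 1281471544441/345466260300 in ≈ 3.709 in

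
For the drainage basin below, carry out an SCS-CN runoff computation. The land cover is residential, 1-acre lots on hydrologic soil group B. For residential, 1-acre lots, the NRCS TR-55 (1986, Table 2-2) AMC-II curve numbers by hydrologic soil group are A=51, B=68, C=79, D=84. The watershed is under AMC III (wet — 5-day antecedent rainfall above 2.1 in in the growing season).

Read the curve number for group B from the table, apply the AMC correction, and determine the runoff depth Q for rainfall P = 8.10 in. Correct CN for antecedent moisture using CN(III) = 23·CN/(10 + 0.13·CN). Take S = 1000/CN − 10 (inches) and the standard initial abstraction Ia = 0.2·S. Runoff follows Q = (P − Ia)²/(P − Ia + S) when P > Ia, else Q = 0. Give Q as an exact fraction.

NRCS table: residential, 1-acre lots, soil group B → CN(II) = 68
Wet (AMC III): CN(III) = 23·68/(10 + 0.13·68) = 1564/(471/25) = 39100/471 ≈ 83.015
Retention S: 1000/CN − 10 with CN=83.015 → S = 800/391 ≈ 2.046 in
Initial abstraction Ia = S/5 = (800/391)/5 = 160/391 ≈ 0.409 in
P − Ia = 8.100 − 0.409 = 30071/3910 ≈ 7.691 in (> 0, runoff occurs)
Q: (30071/3910)² ÷ (38071/3910) = 904265041/148857610 in (≈ 6.075 in)

Q = 904265041/148857610 in ≈ 6.075 in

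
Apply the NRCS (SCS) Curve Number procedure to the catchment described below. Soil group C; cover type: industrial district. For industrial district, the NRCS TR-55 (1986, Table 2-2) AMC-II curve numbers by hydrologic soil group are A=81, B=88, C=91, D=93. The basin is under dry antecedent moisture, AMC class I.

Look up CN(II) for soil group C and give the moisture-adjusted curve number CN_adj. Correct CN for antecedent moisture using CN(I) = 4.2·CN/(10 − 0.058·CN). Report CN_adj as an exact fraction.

NRCS table: industrial district, soil group C → CN(II) = 91
Adjust CN=91 to AMC I: 4.2·91/(10 − 0.058·91) → (1911/5) ÷ (2361/500) = 63700/787 ≈ 80.940

CN_adj = 63700/787 ≈ 80.940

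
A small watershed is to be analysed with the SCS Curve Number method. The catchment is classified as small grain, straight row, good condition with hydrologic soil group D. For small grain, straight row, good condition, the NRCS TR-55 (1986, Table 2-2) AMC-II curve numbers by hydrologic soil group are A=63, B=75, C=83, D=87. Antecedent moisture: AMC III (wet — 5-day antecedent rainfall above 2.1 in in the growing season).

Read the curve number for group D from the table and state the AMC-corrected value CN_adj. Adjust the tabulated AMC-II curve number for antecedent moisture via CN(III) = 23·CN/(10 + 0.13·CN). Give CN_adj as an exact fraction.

CN_adj = 200100/2131 ≈ 93.900

NRCS table: small grain, straight row, good condition, soil group D → CN(II) = 87
Adjust CN=87 to AMC III: 23·87/(10 + 0.13·87) → 2001 ÷ (2131/100) = 200100/2131 ≈ 93.900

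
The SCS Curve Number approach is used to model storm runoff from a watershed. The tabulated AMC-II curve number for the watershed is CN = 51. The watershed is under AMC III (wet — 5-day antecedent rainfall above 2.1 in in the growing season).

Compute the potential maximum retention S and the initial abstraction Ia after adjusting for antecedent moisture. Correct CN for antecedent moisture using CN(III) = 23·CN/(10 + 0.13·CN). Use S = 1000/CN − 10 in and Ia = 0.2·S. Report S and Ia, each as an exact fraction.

S = 4900/1173 in ≈ 4.177 in; Ia = 980/1173 in ≈ 0.835 in

Wet (AMC III): CN(III) = 23·51/(10 + 0.13·51) = 1173/(1663/100) = 117300/1663 ≈ 70.535
Max retention: S = 1000/(117300/1663) − 10 = 4900/1173 in (≈ 4.177 in)
Ia = 0.2·(4900/1173) = 980/1173 in ≈ 0.835 in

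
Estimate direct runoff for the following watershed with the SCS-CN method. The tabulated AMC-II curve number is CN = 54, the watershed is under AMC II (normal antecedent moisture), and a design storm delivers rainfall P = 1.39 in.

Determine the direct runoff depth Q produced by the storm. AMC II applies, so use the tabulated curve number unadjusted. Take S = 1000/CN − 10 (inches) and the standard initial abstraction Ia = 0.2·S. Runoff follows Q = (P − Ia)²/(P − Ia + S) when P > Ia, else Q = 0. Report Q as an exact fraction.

CN(II) = 54; AMC II needs no correction.
Max retention: S = 1000/54 − 10 = 230/27 in (≈ 8.519 in)
Ia = 0.2S: 0.2·8.519 = 1.704 in (exactly 46/27)
P = 1.390 ≤ Ia = 1.704 in: entire storm abstracted, Q = 0.

Q = 0 in ≈ 0.000 in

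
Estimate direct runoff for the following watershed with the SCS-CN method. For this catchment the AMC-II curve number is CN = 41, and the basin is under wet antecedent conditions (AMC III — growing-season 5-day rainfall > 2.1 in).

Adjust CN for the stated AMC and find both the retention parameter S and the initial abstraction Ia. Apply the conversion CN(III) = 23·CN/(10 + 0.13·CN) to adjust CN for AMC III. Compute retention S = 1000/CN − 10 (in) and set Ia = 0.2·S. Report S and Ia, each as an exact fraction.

Wet (AMC III): CN(III) = 23·41/(10 + 0.13·41) = 943/(1533/100) = 94300/1533 ≈ 61.513
Retention S: 1000/CN − 10 with CN=61.513 → S = 5900/943 ≈ 6.257 in
Ia = 0.2·(5900/943) = 1180/943 in ≈ 1.251 in

S = 5900/943 in ≈ 6.257 in; Ia = 1180/943 in ≈ 1.251 in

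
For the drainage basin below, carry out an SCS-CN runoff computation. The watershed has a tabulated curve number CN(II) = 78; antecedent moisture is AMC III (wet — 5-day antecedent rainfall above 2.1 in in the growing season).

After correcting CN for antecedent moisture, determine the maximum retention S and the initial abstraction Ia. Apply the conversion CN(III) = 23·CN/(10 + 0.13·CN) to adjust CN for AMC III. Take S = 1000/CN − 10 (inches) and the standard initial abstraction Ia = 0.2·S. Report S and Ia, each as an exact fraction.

S = 1100/897 in ≈ 1.226 in; Ia = 220/897 in ≈ 0.245 in

Wet (AMC III): CN(III) = 23·78/(10 + 0.13·78) = 1794/(1007/50) = 89700/1007 ≈ 89.076
Retention S: 1000/CN − 10 with CN=89.076 → S = 1100/897 ≈ 1.226 in
Initial abstraction Ia = S/5 = (1100/897)/5 = 220/897 ≈ 0.245 in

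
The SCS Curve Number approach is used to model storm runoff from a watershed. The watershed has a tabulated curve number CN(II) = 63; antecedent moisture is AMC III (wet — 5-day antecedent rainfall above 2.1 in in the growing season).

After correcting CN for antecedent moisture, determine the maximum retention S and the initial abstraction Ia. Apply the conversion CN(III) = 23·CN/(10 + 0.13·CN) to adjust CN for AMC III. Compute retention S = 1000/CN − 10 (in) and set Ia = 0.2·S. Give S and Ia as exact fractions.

Adjust CN=63 to AMC III: 23·63/(10 + 0.13·63) → 1449 ÷ (1819/100) = 144900/1819 ≈ 79.659
Retention S: 1000/CN − 10 with CN=79.659 → S = 3700/1449 ≈ 2.553 in
Ia = 0.2·(3700/1449) = 740/1449 in ≈ 0.511 in

S = 3700/1449 in ≈ 2.553 in; Ia = 740/1449 in ≈ 0.511 in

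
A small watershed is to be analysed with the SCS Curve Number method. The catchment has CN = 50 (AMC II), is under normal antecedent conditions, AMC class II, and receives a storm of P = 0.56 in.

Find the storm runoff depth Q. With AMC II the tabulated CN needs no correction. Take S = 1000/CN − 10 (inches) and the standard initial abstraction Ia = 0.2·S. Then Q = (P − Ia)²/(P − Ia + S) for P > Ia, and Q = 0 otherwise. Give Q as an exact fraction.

AMC II — tabulated CN = 50 applies directly.
Max retention: S = 1000/50 − 10 = 10 in (≈ 10.000 in)
Ia = 0.2·10 = 2 in ≈ 2.000 in
P = 0.560 ≤ Ia = 2.000 in: entire storm abstracted, Q = 0.

Q = 0 in ≈ 0.000 in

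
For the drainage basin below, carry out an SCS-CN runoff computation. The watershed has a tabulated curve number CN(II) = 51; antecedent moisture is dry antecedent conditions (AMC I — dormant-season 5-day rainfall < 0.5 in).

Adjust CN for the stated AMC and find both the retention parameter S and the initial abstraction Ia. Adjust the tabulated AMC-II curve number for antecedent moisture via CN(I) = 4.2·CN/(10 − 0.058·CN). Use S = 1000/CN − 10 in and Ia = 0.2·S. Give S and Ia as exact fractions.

CN(I) from CN(II)=51: (4.2·51)/(10 − 0.058·51) = 15300/503 ≈ 30.417
S = 1000/(15300/503) − 10 = 3500/153 in ≈ 22.876 in
Ia = 0.2·(3500/153) = 700/153 in ≈ 4.575 in

S = 3500/153 in ≈ 22.876 in; Ia = 700/153 in ≈ 4.575 in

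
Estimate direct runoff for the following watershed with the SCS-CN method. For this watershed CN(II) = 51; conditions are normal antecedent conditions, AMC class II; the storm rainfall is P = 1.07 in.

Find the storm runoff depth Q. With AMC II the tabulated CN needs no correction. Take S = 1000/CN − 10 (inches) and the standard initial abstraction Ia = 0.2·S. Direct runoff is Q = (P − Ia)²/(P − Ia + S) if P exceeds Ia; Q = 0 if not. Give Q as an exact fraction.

Q = 0 in ≈ 0.000 in

Average conditions: CN = 51 (no AMC adjustment).
Retention S: 1000/CN − 10 with CN=51.000 → S = 490/51 ≈ 9.608 in
Ia = 0.2S: 0.2·9.608 = 1.922 in (exactly 98/51)
P = 1.070 ≤ Ia = 1.922 in: entire storm abstracted, Q = 0.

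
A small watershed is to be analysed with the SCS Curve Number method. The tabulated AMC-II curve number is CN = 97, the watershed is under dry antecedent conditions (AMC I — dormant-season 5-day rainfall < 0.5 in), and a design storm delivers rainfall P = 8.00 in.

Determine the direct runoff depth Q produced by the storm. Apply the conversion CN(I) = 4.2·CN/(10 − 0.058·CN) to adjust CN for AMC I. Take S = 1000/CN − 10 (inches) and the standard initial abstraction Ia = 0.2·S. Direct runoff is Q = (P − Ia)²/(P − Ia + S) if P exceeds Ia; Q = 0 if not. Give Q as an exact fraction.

Adjust CN=97 to AMC I: 4.2·97/(10 − 0.058·97) → (2037/5) ÷ (2187/500) = 67900/729 ≈ 93.141
Retention S: 1000/CN − 10 with CN=93.141 → S = 500/679 ≈ 0.736 in
Ia = 0.2·(500/679) = 100/679 in ≈ 0.147 in
P − Ia = 8.000 − 0.147 = 5332/679 ≈ 7.853 in (> 0, runoff occurs)
Q: (5332/679)² ÷ (5832/679) = 3553778/494991 in (≈ 7.179 in)

Q = 3553778/494991 in ≈ 7.179 in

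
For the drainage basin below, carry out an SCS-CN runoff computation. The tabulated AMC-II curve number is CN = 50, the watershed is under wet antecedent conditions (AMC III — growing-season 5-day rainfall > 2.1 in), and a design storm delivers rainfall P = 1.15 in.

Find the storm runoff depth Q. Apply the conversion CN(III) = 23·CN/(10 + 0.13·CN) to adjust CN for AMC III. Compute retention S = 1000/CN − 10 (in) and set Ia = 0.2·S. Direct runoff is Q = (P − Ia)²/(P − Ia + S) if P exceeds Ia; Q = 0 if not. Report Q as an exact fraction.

Q = 16641/979340 in ≈ 0.017 in

Adjust CN=50 to AMC III: 23·50/(10 + 0.13·50) → 1150 ÷ (33/2) = 2300/33 ≈ 69.697
S = 1000/(2300/33) − 10 = 100/23 in ≈ 4.348 in
Initial abstraction Ia = S/5 = (100/23)/5 = 20/23 ≈ 0.870 in
Since P=1.150 > Ia=0.870: effective rainfall P−Ia = 129/460 in
Q = (129/460)²/((129/460) + 100/23) = (16641/211600)/(2129/460) = 16641/979340 in ≈ 0.017 in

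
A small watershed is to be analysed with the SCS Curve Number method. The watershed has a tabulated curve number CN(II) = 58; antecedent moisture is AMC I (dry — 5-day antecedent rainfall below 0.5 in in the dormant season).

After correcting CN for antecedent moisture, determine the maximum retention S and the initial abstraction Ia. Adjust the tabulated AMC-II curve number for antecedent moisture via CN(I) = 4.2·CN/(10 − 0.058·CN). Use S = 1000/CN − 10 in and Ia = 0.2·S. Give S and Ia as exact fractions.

Adjust CN=58 to AMC I: 4.2·58/(10 − 0.058·58) → (1218/5) ÷ (1659/250) = 2900/79 ≈ 36.709
Retention S: 1000/CN − 10 with CN=36.709 → S = 500/29 ≈ 17.241 in
Ia = 0.2S: 0.2·17.241 = 3.448 in (exactly 100/29)

S = 500/29 in ≈ 17.241 in; Ia = 100/29 in ≈ 3.448 in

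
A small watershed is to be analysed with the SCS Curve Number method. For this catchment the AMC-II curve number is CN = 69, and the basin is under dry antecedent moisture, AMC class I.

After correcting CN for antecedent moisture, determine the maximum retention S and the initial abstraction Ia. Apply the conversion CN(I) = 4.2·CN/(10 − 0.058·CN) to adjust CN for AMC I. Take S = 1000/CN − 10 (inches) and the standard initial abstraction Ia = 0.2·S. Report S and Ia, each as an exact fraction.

Dry (AMC I): CN(I) = 4.2·69/(10 − 0.058·69) = (1449/5)/(2999/500) = 144900/2999 ≈ 48.316
S = 1000/(144900/2999) − 10 = 15500/1449 in ≈ 10.697 in
Ia = 0.2·(15500/1449) = 3100/1449 in ≈ 2.139 in

S = 15500/1449 in ≈ 10.697 in; Ia = 3100/1449 in ≈ 2.139 in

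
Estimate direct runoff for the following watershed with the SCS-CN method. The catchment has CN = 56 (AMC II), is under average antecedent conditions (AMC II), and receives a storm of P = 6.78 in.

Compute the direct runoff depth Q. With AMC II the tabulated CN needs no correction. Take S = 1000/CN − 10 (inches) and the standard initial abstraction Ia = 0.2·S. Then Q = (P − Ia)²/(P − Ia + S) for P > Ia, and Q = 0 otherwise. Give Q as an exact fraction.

Average conditions: CN = 56 (no AMC adjustment).
S = 1000/56 − 10 = 55/7 in ≈ 7.857 in
Initial abstraction Ia = S/5 = (55/7)/5 = 11/7 ≈ 1.571 in
P − Ia = 6.780 − 1.571 = 1823/350 ≈ 5.209 in (> 0, runoff occurs)
Q = (1823/350)²/((1823/350) + 55/7) = (3323329/122500)/(4573/350) = 3323329/1600550 in ≈ 2.076 in

Q = 3323329/1600550 in ≈ 2.076 in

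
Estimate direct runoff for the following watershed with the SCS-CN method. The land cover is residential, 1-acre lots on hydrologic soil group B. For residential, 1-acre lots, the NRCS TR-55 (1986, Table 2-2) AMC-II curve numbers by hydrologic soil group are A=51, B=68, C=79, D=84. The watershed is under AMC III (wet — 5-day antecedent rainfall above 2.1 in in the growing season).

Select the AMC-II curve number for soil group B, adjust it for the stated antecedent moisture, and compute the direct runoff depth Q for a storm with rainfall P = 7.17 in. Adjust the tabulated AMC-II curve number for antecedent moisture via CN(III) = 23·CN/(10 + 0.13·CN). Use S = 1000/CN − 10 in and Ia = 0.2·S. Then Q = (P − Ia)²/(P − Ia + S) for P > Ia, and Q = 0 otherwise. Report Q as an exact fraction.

Q = 69879336409/13463967700 in ≈ 5.190 in

NRCS table: residential, 1-acre lots, soil group B → CN(II) = 68
Wet (AMC III): CN(III) = 23·68/(10 + 0.13·68) = 1564/(471/25) = 39100/471 ≈ 83.015
Max retention: S = 1000/(39100/471) − 10 = 800/391 in (≈ 2.046 in)
Ia = 0.2S: 0.2·2.046 = 0.409 in (exactly 160/391)
Excess rainfall: 7.170 − 0.409 = 6.761 in; P > Ia so Q > 0
Q = (264347/39100)²/((264347/39100) + 800/391) = (69879336409/1528810000)/(344347/39100) = 69879336409/13463967700 in ≈ 5.190 in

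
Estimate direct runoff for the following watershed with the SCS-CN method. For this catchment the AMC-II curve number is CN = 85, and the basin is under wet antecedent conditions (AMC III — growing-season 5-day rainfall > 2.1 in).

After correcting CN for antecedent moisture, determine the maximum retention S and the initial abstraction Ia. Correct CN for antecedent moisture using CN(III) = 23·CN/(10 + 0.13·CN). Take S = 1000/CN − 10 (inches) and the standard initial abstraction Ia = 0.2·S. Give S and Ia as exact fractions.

CN(III) from CN(II)=85: (23·85)/(10 + 0.13·85) = 39100/421 ≈ 92.874
Max retention: S = 1000/(39100/421) − 10 = 300/391 in (≈ 0.767 in)
Initial abstraction Ia = S/5 = (300/391)/5 = 60/391 ≈ 0.153 in

S = 300/391 in ≈ 0.767 in; Ia = 60/391 in ≈ 0.153 in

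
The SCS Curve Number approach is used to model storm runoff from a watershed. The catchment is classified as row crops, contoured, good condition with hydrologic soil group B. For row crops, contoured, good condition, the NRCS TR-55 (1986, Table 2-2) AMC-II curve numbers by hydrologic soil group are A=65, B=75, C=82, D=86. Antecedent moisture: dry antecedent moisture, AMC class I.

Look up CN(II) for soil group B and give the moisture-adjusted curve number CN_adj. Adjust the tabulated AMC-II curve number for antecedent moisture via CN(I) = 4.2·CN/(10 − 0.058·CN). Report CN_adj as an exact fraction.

CN_adj = 6300/113 ≈ 55.752

NRCS table: row crops, contoured, good condition, soil group B → CN(II) = 75
CN(I) from CN(II)=75: (4.2·75)/(10 − 0.058·75) = 6300/113 ≈ 55.752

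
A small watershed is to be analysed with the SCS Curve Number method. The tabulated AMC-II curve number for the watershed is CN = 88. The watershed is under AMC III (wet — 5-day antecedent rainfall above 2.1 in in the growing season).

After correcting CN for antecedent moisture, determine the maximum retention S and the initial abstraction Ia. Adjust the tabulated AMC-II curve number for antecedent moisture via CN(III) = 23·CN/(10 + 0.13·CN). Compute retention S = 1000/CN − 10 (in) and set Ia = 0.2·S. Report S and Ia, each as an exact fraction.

CN(III) from CN(II)=88: (23·88)/(10 + 0.13·88) = 6325/67 ≈ 94.403
S = 1000/(6325/67) − 10 = 150/253 in ≈ 0.593 in
Ia = 0.2S: 0.2·0.593 = 0.119 in (exactly 30/253)

S = 150/253 in ≈ 0.593 in; Ia = 30/253 in ≈ 0.119 in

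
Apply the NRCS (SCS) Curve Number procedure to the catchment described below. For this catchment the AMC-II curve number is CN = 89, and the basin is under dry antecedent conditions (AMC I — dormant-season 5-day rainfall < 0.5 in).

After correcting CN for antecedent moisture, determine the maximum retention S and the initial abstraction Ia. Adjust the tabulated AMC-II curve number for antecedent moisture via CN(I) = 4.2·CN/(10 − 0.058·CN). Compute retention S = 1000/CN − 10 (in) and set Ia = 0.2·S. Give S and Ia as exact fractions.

Adjust CN=89 to AMC I: 4.2·89/(10 − 0.058·89) → (1869/5) ÷ (2419/500) = 186900/2419 ≈ 77.263
Max retention: S = 1000/(186900/2419) − 10 = 5500/1869 in (≈ 2.943 in)
Initial abstraction Ia = S/5 = (5500/1869)/5 = 1100/1869 ≈ 0.589 in

S = 5500/1869 in ≈ 2.943 in; Ia = 1100/1869 in ≈ 0.589 in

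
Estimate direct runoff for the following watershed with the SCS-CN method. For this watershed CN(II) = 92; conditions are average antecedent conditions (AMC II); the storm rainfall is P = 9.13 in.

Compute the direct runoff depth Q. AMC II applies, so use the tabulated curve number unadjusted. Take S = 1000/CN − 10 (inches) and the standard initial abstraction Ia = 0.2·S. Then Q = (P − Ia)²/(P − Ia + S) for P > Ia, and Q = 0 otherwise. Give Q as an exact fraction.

AMC II — tabulated CN = 92 applies directly.
Retention S: 1000/CN − 10 with CN=92.000 → S = 20/23 ≈ 0.870 in
Initial abstraction Ia = S/5 = (20/23)/5 = 4/23 ≈ 0.174 in
Excess rainfall: 9.130 − 0.174 = 8.956 in; P > Ia so Q > 0
Q: (20599/2300)² ÷ (22599/2300) = 424318801/51977700 in (≈ 8.163 in)

Q = 424318801/51977700 in ≈ 8.163 in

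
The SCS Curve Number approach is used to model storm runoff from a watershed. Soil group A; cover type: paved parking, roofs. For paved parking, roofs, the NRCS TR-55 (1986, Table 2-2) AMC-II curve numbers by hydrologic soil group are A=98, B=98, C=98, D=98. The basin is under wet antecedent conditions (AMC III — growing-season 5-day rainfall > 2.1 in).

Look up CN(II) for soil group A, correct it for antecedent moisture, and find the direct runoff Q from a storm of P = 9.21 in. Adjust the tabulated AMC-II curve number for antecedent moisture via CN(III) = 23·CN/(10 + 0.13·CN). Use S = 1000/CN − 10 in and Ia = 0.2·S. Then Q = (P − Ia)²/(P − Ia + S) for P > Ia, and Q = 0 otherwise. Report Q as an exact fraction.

Q = 1073227625089/117880480900 in ≈ 9.104 in

NRCS table: paved parking, roofs, soil group A → CN(II) = 98
Wet (AMC III): CN(III) = 23·98/(10 + 0.13·98) = 2254/(1137/50) = 112700/1137 ≈ 99.120
Retention S: 1000/CN − 10 with CN=99.120 → S = 100/1127 ≈ 0.089 in
Initial abstraction Ia = S/5 = (100/1127)/5 = 20/1127 ≈ 0.018 in
P − Ia = 9.210 − 0.018 = 1035967/112700 ≈ 9.192 in (> 0, runoff occurs)
Q = (1035967/112700)²/((1035967/112700) + 100/1127) = (1073227625089/12701290000)/(1045967/112700) = 1073227625089/117880480900 in ≈ 9.104 in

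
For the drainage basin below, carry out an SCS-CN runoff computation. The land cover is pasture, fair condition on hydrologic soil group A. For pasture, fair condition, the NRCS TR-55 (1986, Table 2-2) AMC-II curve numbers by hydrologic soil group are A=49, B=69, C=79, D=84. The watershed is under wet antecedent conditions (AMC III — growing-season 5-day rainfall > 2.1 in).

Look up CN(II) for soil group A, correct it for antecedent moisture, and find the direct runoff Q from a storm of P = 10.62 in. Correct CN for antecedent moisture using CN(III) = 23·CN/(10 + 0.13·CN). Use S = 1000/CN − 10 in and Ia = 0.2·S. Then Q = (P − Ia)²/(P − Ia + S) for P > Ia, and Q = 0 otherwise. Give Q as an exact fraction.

NRCS table: pasture, fair condition, soil group A → CN(II) = 49
CN(III) from CN(II)=49: (23·49)/(10 + 0.13·49) = 112700/1637 ≈ 68.845
Max retention: S = 1000/(112700/1637) − 10 = 5100/1127 in (≈ 4.525 in)
Ia = 0.2·(5100/1127) = 1020/1127 in ≈ 0.905 in
Excess rainfall: 10.620 − 0.905 = 9.715 in; P > Ia so Q > 0
Q: (547437/56350)² ÷ (802437/56350) = 99895756323/15072441650 in (≈ 6.628 in)

Q = 99895756323/15072441650 in ≈ 6.628 in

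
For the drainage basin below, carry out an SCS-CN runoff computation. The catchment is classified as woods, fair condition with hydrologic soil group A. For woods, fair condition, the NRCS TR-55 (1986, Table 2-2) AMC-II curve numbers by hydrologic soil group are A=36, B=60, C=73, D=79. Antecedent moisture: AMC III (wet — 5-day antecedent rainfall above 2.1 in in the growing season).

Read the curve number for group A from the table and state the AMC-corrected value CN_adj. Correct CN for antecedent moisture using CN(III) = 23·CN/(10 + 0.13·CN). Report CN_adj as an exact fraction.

NRCS table: woods, fair condition, soil group A → CN(II) = 36
CN(III) from CN(II)=36: (23·36)/(10 + 0.13·36) = 20700/367 ≈ 56.403

CN_adj = 20700/367 ≈ 56.403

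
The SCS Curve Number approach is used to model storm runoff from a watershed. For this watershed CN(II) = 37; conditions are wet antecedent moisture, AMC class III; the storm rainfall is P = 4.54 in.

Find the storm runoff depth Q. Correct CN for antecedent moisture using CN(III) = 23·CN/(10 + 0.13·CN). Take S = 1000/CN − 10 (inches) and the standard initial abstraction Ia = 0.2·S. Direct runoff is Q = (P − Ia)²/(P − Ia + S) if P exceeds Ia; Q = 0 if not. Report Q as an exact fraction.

Adjust CN=37 to AMC III: 23·37/(10 + 0.13·37) → 851 ÷ (1481/100) = 85100/1481 ≈ 57.461
Retention S: 1000/CN − 10 with CN=57.461 → S = 6300/851 ≈ 7.403 in
Ia = 0.2·(6300/851) = 1260/851 in ≈ 1.481 in
P − Ia = 4.540 − 1.481 = 130177/42550 ≈ 3.059 in (> 0, runoff occurs)
Runoff Q = (P−Ia)²/(P−Ia+S) = (3.059)²/(3.059+7.403) = 16946051329/18942281350 ≈ 0.895 in

Q = 16946051329/18942281350 in ≈ 0.895 in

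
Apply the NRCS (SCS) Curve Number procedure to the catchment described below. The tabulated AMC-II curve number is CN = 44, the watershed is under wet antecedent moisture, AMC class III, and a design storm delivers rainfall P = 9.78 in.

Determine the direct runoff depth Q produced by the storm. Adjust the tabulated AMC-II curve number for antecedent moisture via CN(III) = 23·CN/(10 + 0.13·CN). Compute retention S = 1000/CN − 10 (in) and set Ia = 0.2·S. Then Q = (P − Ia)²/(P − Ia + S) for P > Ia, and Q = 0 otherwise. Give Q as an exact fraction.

Q = 12037820089/2273420050 in ≈ 5.295 in

Adjust CN=44 to AMC III: 23·44/(10 + 0.13·44) → 1012 ÷ (393/25) = 25300/393 ≈ 64.377
Max retention: S = 1000/(25300/393) − 10 = 1400/253 in (≈ 5.534 in)
Ia = 0.2·(1400/253) = 280/253 in ≈ 1.107 in
P − Ia = 9.780 − 1.107 = 109717/12650 ≈ 8.673 in (> 0, runoff occurs)
Runoff Q = (P−Ia)²/(P−Ia+S) = (8.673)²/(8.673+5.534) = 12037820089/2273420050 ≈ 5.295 in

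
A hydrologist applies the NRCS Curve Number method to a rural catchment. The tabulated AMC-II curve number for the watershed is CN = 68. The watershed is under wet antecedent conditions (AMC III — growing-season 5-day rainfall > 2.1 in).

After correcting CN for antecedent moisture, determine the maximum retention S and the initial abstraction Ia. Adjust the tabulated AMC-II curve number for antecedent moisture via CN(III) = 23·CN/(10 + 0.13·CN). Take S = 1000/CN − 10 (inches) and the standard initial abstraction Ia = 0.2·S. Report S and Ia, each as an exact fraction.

Wet (AMC III): CN(III) = 23·68/(10 + 0.13·68) = 1564/(471/25) = 39100/471 ≈ 83.015
Retention S: 1000/CN − 10 with CN=83.015 → S = 800/391 ≈ 2.046 in
Ia = 0.2S: 0.2·2.046 = 0.409 in (exactly 160/391)

S = 800/391 in ≈ 2.046 in; Ia = 160/391 in ≈ 0.409 in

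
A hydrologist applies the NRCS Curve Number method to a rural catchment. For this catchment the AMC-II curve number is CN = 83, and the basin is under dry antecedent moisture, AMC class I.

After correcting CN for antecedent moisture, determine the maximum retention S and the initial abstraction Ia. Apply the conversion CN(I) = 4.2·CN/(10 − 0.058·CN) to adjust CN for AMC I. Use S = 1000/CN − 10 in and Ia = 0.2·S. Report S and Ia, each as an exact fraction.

S = 8500/1743 in ≈ 4.877 in; Ia = 1700/1743 in ≈ 0.975 in

Adjust CN=83 to AMC I: 4.2·83/(10 − 0.058·83) → (1743/5) ÷ (2593/500) = 174300/2593 ≈ 67.219
Max retention: S = 1000/(174300/2593) − 10 = 8500/1743 in (≈ 4.877 in)
Ia = 0.2S: 0.2·4.877 = 0.975 in (exactly 1700/1743)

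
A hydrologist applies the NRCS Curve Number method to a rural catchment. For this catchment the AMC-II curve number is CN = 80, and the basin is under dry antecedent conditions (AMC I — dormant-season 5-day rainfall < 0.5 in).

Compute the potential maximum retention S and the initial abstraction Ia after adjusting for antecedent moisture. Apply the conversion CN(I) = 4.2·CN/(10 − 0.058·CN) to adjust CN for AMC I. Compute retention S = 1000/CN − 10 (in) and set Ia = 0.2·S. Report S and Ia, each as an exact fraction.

Adjust CN=80 to AMC I: 4.2·80/(10 − 0.058·80) → 336 ÷ (134/25) = 4200/67 ≈ 62.687
S = 1000/(4200/67) − 10 = 125/21 in ≈ 5.952 in
Ia = 0.2·(125/21) = 25/21 in ≈ 1.190 in

S = 125/21 in ≈ 5.952 in; Ia = 25/21 in ≈ 1.190 in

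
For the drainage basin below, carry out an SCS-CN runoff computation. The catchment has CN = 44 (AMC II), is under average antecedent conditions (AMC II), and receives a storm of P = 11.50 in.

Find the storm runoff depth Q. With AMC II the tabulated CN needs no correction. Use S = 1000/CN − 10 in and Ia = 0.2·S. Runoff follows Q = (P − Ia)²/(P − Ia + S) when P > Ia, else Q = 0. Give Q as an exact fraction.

Q = 38809/10494 in ≈ 3.698 in

CN(II) = 44; AMC II needs no correction.
S = 1000/44 − 10 = 140/11 in ≈ 12.727 in
Initial abstraction Ia = S/5 = (140/11)/5 = 28/11 ≈ 2.545 in
P − Ia = 11.500 − 2.545 = 197/22 ≈ 8.955 in (> 0, runoff occurs)
Runoff Q = (P−Ia)²/(P−Ia+S) = (8.955)²/(8.955+12.727) = 38809/10494 ≈ 3.698 in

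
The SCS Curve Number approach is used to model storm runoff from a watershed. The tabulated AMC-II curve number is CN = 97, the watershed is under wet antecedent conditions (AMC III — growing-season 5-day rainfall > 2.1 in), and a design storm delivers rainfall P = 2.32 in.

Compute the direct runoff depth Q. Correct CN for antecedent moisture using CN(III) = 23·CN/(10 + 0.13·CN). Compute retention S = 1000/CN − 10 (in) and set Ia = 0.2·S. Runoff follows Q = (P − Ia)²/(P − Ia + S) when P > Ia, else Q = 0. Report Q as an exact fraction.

CN(III) from CN(II)=97: (23·97)/(10 + 0.13·97) = 223100/2261 ≈ 98.673
Retention S: 1000/CN − 10 with CN=98.673 → S = 300/2231 ≈ 0.134 in
Ia = 0.2S: 0.2·0.134 = 0.027 in (exactly 60/2231)
Since P=2.320 > Ia=0.027: effective rainfall P−Ia = 127898/55775 in
Q = (127898/55775)²/((127898/55775) + 300/2231) = (16357898404/3110850625)/(135398/55775) = 8178949202/3775911725 in ≈ 2.166 in

Q = 8178949202/3775911725 in ≈ 2.166 in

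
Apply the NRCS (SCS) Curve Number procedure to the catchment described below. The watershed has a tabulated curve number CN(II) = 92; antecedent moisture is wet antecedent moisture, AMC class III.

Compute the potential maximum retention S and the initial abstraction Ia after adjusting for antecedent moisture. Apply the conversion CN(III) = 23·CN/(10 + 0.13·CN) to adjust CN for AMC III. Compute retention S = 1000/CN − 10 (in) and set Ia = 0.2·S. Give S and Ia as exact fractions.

S = 200/529 in ≈ 0.378 in; Ia = 40/529 in ≈ 0.076 in

Wet (AMC III): CN(III) = 23·92/(10 + 0.13·92) = 2116/(549/25) = 52900/549 ≈ 96.357
S = 1000/(52900/549) − 10 = 200/529 in ≈ 0.378 in
Ia = 0.2S: 0.2·0.378 = 0.076 in (exactly 40/529)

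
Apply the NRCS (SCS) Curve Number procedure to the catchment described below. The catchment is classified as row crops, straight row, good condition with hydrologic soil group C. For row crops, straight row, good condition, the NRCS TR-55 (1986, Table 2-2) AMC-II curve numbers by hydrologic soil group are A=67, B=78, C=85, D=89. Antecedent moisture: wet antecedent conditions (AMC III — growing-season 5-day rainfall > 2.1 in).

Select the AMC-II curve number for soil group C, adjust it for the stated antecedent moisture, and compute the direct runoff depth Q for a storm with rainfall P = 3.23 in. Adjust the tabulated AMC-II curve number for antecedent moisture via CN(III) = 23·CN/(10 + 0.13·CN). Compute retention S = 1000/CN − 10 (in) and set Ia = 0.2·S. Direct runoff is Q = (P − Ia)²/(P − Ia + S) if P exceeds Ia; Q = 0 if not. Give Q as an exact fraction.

Q = 14470405849/5876456300 in ≈ 2.462 in

NRCS table: row crops, straight row, good condition, soil group C → CN(II) = 85
CN(III) from CN(II)=85: (23·85)/(10 + 0.13·85) = 39100/421 ≈ 92.874
S = 1000/(39100/421) − 10 = 300/391 in ≈ 0.767 in
Ia = 0.2·(300/391) = 60/391 in ≈ 0.153 in
P − Ia = 3.230 − 0.153 = 120293/39100 ≈ 3.077 in (> 0, runoff occurs)
Q: (120293/39100)² ÷ (150293/39100) = 14470405849/5876456300 in (≈ 2.462 in)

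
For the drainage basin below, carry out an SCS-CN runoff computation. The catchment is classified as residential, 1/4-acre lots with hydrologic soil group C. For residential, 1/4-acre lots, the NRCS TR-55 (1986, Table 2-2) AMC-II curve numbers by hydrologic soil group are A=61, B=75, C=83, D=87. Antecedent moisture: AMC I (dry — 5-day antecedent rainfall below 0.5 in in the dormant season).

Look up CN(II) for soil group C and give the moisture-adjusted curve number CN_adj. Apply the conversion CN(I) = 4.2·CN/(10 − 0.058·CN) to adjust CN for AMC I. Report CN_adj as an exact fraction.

CN_adj = 174300/2593 ≈ 67.219

NRCS table: residential, 1/4-acre lots, soil group C → CN(II) = 83
Dry (AMC I): CN(I) = 4.2·83/(10 − 0.058·83) = (1743/5)/(2593/500) = 174300/2593 ≈ 67.219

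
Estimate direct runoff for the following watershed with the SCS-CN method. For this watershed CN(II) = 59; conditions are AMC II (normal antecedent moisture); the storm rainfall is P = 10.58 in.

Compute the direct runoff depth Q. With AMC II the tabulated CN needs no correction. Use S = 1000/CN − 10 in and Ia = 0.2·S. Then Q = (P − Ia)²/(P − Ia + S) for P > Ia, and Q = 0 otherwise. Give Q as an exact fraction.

CN(II) = 59; AMC II needs no correction.
S = 1000/59 − 10 = 410/59 in ≈ 6.949 in
Ia = 0.2S: 0.2·6.949 = 1.390 in (exactly 82/59)
P − Ia = 10.580 − 1.390 = 27111/2950 ≈ 9.190 in (> 0, runoff occurs)
Q: (27111/2950)² ÷ (47611/2950) = 735006321/140452450 in (≈ 5.233 in)

Q = 735006321/140452450 in ≈ 5.233 in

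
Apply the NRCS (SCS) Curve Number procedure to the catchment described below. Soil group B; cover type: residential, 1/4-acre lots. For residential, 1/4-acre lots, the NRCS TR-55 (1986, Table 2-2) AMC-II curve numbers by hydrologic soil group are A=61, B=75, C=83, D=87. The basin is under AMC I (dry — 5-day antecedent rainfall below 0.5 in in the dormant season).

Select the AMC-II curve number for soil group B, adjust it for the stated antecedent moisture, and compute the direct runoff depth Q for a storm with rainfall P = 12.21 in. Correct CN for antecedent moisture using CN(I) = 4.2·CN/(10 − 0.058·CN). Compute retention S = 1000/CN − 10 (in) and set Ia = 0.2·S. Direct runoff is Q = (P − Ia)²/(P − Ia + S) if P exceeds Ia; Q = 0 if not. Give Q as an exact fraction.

NRCS table: residential, 1/4-acre lots, soil group B → CN(II) = 75
Adjust CN=75 to AMC I: 4.2·75/(10 − 0.058·75) → 315 ÷ (113/20) = 6300/113 ≈ 55.752
Retention S: 1000/CN − 10 with CN=55.752 → S = 500/63 ≈ 7.937 in
Initial abstraction Ia = S/5 = (500/63)/5 = 100/63 ≈ 1.587 in
Since P=12.210 > Ia=1.587: effective rainfall P−Ia = 66923/6300 in
Runoff Q = (P−Ia)²/(P−Ia+S) = (10.623)²/(10.623+7.937) = 4478687929/736614900 ≈ 6.080 in

Q = 4478687929/736614900 in ≈ 6.080 in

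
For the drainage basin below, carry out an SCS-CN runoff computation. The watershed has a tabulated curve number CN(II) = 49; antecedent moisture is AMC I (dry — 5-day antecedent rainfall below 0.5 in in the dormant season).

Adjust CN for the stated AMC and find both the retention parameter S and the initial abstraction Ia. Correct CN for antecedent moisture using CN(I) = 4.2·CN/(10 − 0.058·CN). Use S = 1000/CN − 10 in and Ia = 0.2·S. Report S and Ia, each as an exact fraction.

S = 8500/343 in ≈ 24.781 in; Ia = 1700/343 in ≈ 4.956 in

CN(I) from CN(II)=49: (4.2·49)/(10 − 0.058·49) = 34300/1193 ≈ 28.751
Max retention: S = 1000/(34300/1193) − 10 = 8500/343 in (≈ 24.781 in)
Ia = 0.2·(8500/343) = 1700/343 in ≈ 4.956 in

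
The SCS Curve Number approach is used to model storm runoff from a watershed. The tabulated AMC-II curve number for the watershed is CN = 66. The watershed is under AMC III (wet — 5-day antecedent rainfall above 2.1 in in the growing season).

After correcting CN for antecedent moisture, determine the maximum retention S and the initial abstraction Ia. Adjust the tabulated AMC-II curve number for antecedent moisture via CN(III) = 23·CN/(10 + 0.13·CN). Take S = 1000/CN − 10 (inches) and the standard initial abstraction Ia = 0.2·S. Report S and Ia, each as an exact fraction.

Wet (AMC III): CN(III) = 23·66/(10 + 0.13·66) = 1518/(929/50) = 75900/929 ≈ 81.701
S = 1000/(75900/929) − 10 = 1700/759 in ≈ 2.240 in
Initial abstraction Ia = S/5 = (1700/759)/5 = 340/759 ≈ 0.448 in

S = 1700/759 in ≈ 2.240 in; Ia = 340/759 in ≈ 0.448 in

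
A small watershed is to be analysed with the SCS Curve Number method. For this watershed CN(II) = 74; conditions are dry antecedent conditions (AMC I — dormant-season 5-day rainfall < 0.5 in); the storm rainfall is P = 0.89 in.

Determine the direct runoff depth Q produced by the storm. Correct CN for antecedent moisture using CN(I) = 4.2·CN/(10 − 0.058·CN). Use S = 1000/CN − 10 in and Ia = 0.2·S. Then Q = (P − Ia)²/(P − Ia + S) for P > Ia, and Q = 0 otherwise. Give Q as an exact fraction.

Adjust CN=74 to AMC I: 4.2·74/(10 − 0.058·74) → (1554/5) ÷ (1427/250) = 77700/1427 ≈ 54.450
Retention S: 1000/CN − 10 with CN=54.450 → S = 6500/777 ≈ 8.366 in
Ia = 0.2S: 0.2·8.366 = 1.673 in (exactly 1300/777)
P = 0.890 ≤ Ia = 1.673 in: entire storm abstracted, Q = 0.

Q = 0 in ≈ 0.000 in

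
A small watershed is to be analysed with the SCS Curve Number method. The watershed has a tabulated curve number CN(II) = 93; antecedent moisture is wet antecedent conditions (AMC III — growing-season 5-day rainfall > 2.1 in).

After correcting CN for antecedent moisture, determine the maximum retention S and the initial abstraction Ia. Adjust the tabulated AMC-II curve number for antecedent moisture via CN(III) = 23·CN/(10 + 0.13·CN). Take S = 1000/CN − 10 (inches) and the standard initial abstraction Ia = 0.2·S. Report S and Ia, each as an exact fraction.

S = 700/2139 in ≈ 0.327 in; Ia = 140/2139 in ≈ 0.065 in

CN(III) from CN(II)=93: (23·93)/(10 + 0.13·93) = 213900/2209 ≈ 96.831
Max retention: S = 1000/(213900/2209) − 10 = 700/2139 in (≈ 0.327 in)
Ia = 0.2·(700/2139) = 140/2139 in ≈ 0.065 in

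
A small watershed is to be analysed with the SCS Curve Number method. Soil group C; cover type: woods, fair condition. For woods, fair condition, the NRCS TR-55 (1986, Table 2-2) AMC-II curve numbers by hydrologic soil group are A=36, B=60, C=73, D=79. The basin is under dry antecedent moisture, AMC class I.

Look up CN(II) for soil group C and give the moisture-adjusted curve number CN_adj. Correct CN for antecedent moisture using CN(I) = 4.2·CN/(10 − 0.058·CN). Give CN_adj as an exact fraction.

CN_adj = 51100/961 ≈ 53.174

NRCS table: woods, fair condition, soil group C → CN(II) = 73
Dry (AMC I): CN(I) = 4.2·73/(10 − 0.058·73) = (1533/5)/(2883/500) = 51100/961 ≈ 53.174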